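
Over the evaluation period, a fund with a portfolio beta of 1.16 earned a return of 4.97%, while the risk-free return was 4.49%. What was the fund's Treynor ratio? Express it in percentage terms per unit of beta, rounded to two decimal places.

Treynor = (R_P − R_f) / β_P = (4.97% − 4.49%) / 1.1600 = 0.48% / 1.1600 = 0.41%

0.41%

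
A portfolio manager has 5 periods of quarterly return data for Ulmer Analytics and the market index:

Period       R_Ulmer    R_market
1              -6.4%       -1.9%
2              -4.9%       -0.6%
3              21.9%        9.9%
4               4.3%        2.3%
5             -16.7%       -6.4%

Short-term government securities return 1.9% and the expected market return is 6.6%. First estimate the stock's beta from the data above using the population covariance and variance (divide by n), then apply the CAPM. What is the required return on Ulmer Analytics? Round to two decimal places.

Mean R_i = (-6.4 − 4.9 + 21.9 + 4.3 − 16.7) / 5 = -0.3600%
Mean R_m = (-1.9 − 0.6 + 9.9 + 2.3 − 6.4) / 5 = 0.6600%
Σ(R_i − R̄_i)(R_m − R̄_m) = 349.8680  ⇒  Cov = 349.8680 / 5 = 69.9736
Σ(R_m − R̄_m)² = 146.0520  ⇒  Var(R_m) = 146.0520 / 5 = 29.2104
β = Cov / Var(R_m) = 69.9736 / 29.2104 = 2.3955
MRP = 6.6% − 1.9% = 4.70%
E(R) = R_f + β × MRP = 1.9% + 2.3955 × 4.7% = 13.16%

13.16%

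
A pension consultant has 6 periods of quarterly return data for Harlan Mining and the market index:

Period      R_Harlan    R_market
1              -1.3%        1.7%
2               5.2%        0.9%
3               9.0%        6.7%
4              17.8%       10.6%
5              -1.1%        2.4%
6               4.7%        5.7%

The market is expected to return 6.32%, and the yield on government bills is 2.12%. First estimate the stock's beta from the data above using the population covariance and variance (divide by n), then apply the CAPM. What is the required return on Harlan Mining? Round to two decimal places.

9.20%

Mean R_i = (-1.3 + 5.2 + 9.0 + 17.8 − 1.1 + 4.7) / 6 = 5.7167%
Mean R_m = (1.7 + 0.9 + 6.7 + 10.6 + 2.4 + 5.7) / 6 = 4.6667%
Σ(R_i − R̄_i)(R_m − R̄_m) = 115.5333  ⇒  Cov = 115.5333 / 6 = 19.2556
Σ(R_m − R̄_m)² = 68.5333  ⇒  Var(R_m) = 68.5333 / 6 = 11.4222
β = Cov / Var(R_m) = 19.2556 / 11.4222 = 1.6858
MRP = 6.32% − 2.12% = 4.20%
E(R) = R_f + β × MRP = 2.12% + 1.6858 × 4.20% = 9.20%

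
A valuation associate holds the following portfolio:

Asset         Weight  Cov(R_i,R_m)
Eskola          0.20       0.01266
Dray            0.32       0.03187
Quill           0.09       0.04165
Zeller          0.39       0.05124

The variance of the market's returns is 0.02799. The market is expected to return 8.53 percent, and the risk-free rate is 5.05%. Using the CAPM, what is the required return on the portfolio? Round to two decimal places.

9.58%

β_Eskola = 0.01266 / 0.02799 = 0.4523
β_Dray = 0.03187 / 0.02799 = 1.1386
β_Quill = 0.04165 / 0.02799 = 1.4880
β_Zeller = 0.05124 / 0.02799 = 1.8307
β_P = Σ w_i β_i = 0.20×0.4523 + 0.32×1.1386 + 0.09×1.4880 + 0.39×1.8307 = 1.3027
MRP = 8.53% − 5.05% = 3.48%
E(R_P) = R_f + β_P × MRP = 5.05% + 1.3027 × 3.48% = 9.58%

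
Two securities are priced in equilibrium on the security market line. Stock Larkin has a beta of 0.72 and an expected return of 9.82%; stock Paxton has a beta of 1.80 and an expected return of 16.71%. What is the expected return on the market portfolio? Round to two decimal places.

11.61%

Both satisfy E(R) = R_f + β·MRP, so the slope of the SML is
MRP = (16.71% − 9.82%) / (1.80 − 0.72) = 6.89% / 1.08 = 6.3796%
R_f = E(R_Larkin) − β_Larkin·MRP = 9.82% − 0.72 × 6.3796% = 5.2267%
E(R_m) = R_f + MRP = 5.2267% + 6.3796% = 11.61%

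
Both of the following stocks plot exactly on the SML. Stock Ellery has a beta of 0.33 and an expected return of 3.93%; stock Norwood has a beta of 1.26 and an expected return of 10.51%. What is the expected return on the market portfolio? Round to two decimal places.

Both satisfy E(R) = R_f + β·MRP, so the slope of the SML is
MRP = (10.51% − 3.93%) / (1.26 − 0.33) = 6.58% / 0.93 = 7.0753%
R_f = E(R_Ellery) − β_Ellery·MRP = 3.93% − 0.33 × 7.0753% = 1.5952%
E(R_m) = R_f + MRP = 1.5952% + 7.0753% = 8.67%

8.67%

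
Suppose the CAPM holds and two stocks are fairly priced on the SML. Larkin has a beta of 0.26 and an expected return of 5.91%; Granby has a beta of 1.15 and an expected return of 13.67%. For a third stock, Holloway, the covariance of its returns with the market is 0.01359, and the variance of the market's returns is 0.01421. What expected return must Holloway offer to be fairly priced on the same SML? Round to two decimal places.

11.98%

MRP = (13.67% − 5.91%) / (1.15 − 0.26) = 8.7191%
R_f = 5.91% − 0.26 × 8.7191% = 3.6430%
β_Holloway = Cov / Var(R_m) = 0.01359 / 0.01421 = 0.9564
E(R_Holloway) = R_f + β × MRP = 3.6430% + 0.9564 × 8.7191% = 11.98%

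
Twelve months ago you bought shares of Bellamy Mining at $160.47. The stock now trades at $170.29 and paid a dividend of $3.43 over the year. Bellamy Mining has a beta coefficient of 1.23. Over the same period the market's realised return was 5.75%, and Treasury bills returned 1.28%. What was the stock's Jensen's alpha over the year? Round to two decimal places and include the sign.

Realised HPR = (P1 + D1 − P0) / P0 = (170.29 + 3.43 − 160.47) / 160.47 = 13.25 / 160.47 = 8.2570%
MRP = 5.75% − 1.28% = 4.47%
CAPM required = R_f + β·MRP = 1.28% + 1.23 × 4.47% = 6.7781%
α = realised − required = 8.2570% − 6.7781% = +1.48%

+1.48%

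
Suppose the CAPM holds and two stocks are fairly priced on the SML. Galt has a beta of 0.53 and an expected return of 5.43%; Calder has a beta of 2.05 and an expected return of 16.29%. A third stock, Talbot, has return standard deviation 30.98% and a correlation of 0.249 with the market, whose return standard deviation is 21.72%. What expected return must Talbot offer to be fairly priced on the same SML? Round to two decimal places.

MRP = (16.29% − 5.43%) / (2.05 − 0.53) = 7.1447%
R_f = 5.43% − 0.53 × 7.1447% = 1.6433%
β_Talbot = ρ·σ_i/σ_m = 0.249 × 30.98 / 21.72 = 0.3552
E(R_Talbot) = R_f + β × MRP = 1.6433% + 0.3552 × 7.1447% = 4.18%

4.18%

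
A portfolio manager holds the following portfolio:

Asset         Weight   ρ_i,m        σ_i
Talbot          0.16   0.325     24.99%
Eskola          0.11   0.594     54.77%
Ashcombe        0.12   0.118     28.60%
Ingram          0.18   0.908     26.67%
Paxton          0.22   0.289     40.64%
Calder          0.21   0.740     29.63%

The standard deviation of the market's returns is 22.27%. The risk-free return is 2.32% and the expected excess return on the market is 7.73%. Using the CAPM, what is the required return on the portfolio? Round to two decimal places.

8.16%

β_Talbot = 0.325 × 24.99% / 22.27% = 0.3647
β_Eskola = 0.594 × 54.77% / 22.27% = 1.4609
β_Ashcombe = 0.118 × 28.60% / 22.27% = 0.1515
β_Ingram = 0.908 × 26.67% / 22.27% = 1.0874
β_Paxton = 0.289 × 40.64% / 22.27% = 0.5274
β_Calder = 0.740 × 29.63% / 22.27% = 0.9846
β_P = Σ w_i β_i = 0.16×0.3647 + 0.11×1.4609 + 0.12×0.1515 + 0.18×1.0874 + 0.22×0.5274 + 0.21×0.9846 = 0.7558
E(R_P) = R_f + β_P × MRP = 2.32% + 0.7558 × 7.73% = 8.16%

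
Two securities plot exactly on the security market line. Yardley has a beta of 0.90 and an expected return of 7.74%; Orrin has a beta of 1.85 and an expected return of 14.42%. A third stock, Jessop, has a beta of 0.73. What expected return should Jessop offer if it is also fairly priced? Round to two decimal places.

MRP (SML slope) = (14.42% − 7.74%) / (1.85 − 0.90) = 6.68% / 0.95 = 7.0316%
R_f (intercept) = 7.74% − 0.90 × 7.0316% = 1.4116%
E(R_Jessop) = R_f + β × MRP = 1.4116% + 0.73 × 7.0316% = 6.54%

6.54%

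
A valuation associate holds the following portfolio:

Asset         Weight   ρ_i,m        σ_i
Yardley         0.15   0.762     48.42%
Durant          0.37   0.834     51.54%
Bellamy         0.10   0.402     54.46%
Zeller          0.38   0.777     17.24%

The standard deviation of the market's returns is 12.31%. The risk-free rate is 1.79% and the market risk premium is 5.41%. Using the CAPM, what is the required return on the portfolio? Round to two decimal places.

14.41%

β_Yardley = 0.762 × 48.42% / 12.31% = 2.9972
β_Durant = 0.834 × 51.54% / 12.31% = 3.4918
β_Bellamy = 0.402 × 54.46% / 12.31% = 1.7785
β_Zeller = 0.777 × 17.24% / 12.31% = 1.0882
β_P = Σ w_i β_i = 0.15×2.9972 + 0.37×3.4918 + 0.10×1.7785 + 0.38×1.0882 = 2.3329
E(R_P) = R_f + β_P × MRP = 1.79% + 2.3329 × 5.41% = 14.41%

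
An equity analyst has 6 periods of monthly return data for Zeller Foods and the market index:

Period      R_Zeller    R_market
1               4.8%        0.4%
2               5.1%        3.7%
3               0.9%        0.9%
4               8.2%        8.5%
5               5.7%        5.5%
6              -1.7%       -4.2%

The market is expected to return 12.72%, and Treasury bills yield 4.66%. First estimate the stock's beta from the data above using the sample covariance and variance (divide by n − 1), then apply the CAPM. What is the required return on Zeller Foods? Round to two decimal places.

Mean R_i = (4.8 + 5.1 + 0.9 + 8.2 + 5.7 − 1.7) / 6 = 3.8333%
Mean R_m = (0.4 + 3.7 + 0.9 + 8.5 + 5.5 − 4.2) / 6 = 2.4667%
Σ(R_i − R̄_i)(R_m − R̄_m) = 73.0567  ⇒  Cov = 73.0567 / 5 = 14.6113
Σ(R_m − R̄_m)² = 98.2933  ⇒  Var(R_m) = 98.2933 / 5 = 19.6587
β = Cov / Var(R_m) = 14.6113 / 19.6587 = 0.7432
MRP = 12.72% − 4.66% = 8.06%
E(R) = R_f + β × MRP = 4.66% + 0.7432 × 8.06% = 10.65%

10.65%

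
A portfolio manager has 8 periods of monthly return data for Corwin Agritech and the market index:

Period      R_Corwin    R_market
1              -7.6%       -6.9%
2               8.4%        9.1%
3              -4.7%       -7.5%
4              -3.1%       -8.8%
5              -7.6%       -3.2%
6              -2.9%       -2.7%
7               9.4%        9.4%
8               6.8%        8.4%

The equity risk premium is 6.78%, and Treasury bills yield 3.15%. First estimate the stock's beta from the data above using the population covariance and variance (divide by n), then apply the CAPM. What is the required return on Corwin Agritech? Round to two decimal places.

Mean R_i = (-7.6 + 8.4 − 4.7 − 3.1 − 7.6 − 2.9 + 9.4 + 6.8) / 8 = -0.1625%
Mean R_m = (-6.9 + 9.1 − 7.5 − 8.8 − 3.2 − 2.7 + 9.4 + 8.4) / 8 = -0.2750%
Σ(R_i − R̄_i)(R_m − R̄_m) = 368.6825  ⇒  Cov = 368.6825 / 8 = 46.0853
Σ(R_m − R̄_m)² = 439.9550  ⇒  Var(R_m) = 439.9550 / 8 = 54.9944
β = Cov / Var(R_m) = 46.0853 / 54.9944 = 0.8380
E(R) = R_f + β × MRP = 3.15% + 0.8380 × 6.78% = 8.83%

8.83%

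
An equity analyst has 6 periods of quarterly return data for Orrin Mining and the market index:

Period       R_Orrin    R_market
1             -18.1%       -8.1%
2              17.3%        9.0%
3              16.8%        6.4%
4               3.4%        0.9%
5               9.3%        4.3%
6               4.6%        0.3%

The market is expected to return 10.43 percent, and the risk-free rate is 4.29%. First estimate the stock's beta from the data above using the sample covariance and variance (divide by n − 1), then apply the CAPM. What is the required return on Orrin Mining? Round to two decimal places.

Mean R_i = (-18.1 + 17.3 + 16.8 + 3.4 + 9.3 + 4.6) / 6 = 5.5500%
Mean R_m = (-8.1 + 9.0 + 6.4 + 0.9 + 4.3 + 0.3) / 6 = 2.1333%
Σ(R_i − R̄_i)(R_m − R̄_m) = 383.2200  ⇒  Cov = 383.2200 / 5 = 76.6440
Σ(R_m − R̄_m)² = 179.6533  ⇒  Var(R_m) = 179.6533 / 5 = 35.9307
β = Cov / Var(R_m) = 76.6440 / 35.9307 = 2.1331
MRP = 10.43% − 4.29% = 6.14%
E(R) = R_f + β × MRP = 4.29% + 2.1331 × 6.14% = 17.39%

17.39%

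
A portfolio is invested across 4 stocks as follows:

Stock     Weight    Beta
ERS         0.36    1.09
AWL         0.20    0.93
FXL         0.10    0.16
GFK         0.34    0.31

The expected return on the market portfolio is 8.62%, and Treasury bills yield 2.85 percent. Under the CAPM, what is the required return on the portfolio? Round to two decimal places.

β_P = Σ w_i β_i = 0.36×1.09 + 0.20×0.93 + 0.10×0.16 + 0.34×0.31 = 0.6998
MRP = 8.62% − 2.85% = 5.77%
E(R_P) = R_f + β_P × MRP = 2.85% + 0.6998 × 5.77% = 6.89%

6.89%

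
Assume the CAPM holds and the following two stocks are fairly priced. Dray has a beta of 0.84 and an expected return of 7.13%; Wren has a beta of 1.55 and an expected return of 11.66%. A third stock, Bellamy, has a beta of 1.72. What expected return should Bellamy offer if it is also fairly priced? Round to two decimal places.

12.74%

MRP (SML slope) = (11.66% − 7.13%) / (1.55 − 0.84) = 4.53% / 0.71 = 6.3803%
R_f (intercept) = 7.13% − 0.84 × 6.3803% = 1.7705%
E(R_Bellamy) = R_f + β × MRP = 1.7705% + 1.72 × 6.3803% = 12.74%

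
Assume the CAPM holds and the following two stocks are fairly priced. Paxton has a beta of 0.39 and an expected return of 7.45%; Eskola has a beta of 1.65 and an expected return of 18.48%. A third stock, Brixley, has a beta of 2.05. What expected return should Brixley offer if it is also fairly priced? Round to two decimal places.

MRP (SML slope) = (18.48% − 7.45%) / (1.65 − 0.39) = 11.03% / 1.26 = 8.7540%
R_f (intercept) = 7.45% − 0.39 × 8.7540% = 4.0359%
E(R_Brixley) = R_f + β × MRP = 4.0359% + 2.05 × 8.7540% = 21.98%

21.98%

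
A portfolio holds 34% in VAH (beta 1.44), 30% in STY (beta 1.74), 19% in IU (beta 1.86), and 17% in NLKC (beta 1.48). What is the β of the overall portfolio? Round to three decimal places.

1.617

β_P = Σ w_i β_i = 0.34×1.44 + 0.30×1.74 + 0.19×1.86 + 0.17×1.48 = 1.6166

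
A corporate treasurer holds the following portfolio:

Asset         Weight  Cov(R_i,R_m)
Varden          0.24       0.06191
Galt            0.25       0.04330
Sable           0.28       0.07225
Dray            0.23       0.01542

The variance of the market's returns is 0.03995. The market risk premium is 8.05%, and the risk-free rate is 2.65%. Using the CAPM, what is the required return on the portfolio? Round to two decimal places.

β_Varden = 0.06191 / 0.03995 = 1.5497
β_Galt = 0.04330 / 0.03995 = 1.0839
β_Sable = 0.07225 / 0.03995 = 1.8085
β_Dray = 0.01542 / 0.03995 = 0.3860
β_P = Σ w_i β_i = 0.24×1.5497 + 0.25×1.0839 + 0.28×1.8085 + 0.23×0.3860 = 1.2381
E(R_P) = R_f + β_P × MRP = 2.65% + 1.2381 × 8.05% = 12.62%

12.62%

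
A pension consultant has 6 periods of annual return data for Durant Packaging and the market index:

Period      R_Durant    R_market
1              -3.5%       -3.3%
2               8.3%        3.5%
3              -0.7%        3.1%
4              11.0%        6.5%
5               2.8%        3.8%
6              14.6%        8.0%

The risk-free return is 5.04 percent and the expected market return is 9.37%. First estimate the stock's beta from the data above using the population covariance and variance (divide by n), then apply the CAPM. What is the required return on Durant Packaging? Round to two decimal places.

Mean R_i = (-3.5 + 8.3 − 0.7 + 11.0 + 2.8 + 14.6) / 6 = 5.4167%
Mean R_m = (-3.3 + 3.5 + 3.1 + 6.5 + 3.8 + 8.0) / 6 = 3.6000%
Σ(R_i − R̄_i)(R_m − R̄_m) = 120.3700  ⇒  Cov = 120.3700 / 6 = 20.0617
Σ(R_m − R̄_m)² = 75.6800  ⇒  Var(R_m) = 75.6800 / 6 = 12.6133
β = Cov / Var(R_m) = 20.0617 / 12.6133 = 1.5905
MRP = 9.37% − 5.04% = 4.33%
E(R) = R_f + β × MRP = 5.04% + 1.5905 × 4.33% = 11.93%

11.93%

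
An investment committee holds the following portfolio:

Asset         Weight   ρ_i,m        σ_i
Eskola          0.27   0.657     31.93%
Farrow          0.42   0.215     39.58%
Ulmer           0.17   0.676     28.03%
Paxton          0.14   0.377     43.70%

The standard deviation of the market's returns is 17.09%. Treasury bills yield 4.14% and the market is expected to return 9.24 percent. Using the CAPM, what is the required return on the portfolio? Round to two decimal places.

β_Eskola = 0.657 × 31.93% / 17.09% = 1.2275
β_Farrow = 0.215 × 39.58% / 17.09% = 0.4979
β_Ulmer = 0.676 × 28.03% / 17.09% = 1.1087
β_Paxton = 0.377 × 43.70% / 17.09% = 0.9640
β_P = Σ w_i β_i = 0.27×1.2275 + 0.42×0.4979 + 0.17×1.1087 + 0.14×0.9640 = 0.8640
MRP = 9.24% − 4.14% = 5.10%
E(R_P) = R_f + β_P × MRP = 4.14% + 0.8640 × 5.10% = 8.55%

8.55%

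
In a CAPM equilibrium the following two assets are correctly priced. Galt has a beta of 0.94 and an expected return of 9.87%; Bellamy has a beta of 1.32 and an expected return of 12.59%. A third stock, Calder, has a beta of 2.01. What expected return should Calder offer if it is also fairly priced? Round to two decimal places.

17.53%

MRP (SML slope) = (12.59% − 9.87%) / (1.32 − 0.94) = 2.72% / 0.38 = 7.1579%
R_f (intercept) = 9.87% − 0.94 × 7.1579% = 3.1416%
E(R_Calder) = R_f + β × MRP = 3.1416% + 2.01 × 7.1579% = 17.53%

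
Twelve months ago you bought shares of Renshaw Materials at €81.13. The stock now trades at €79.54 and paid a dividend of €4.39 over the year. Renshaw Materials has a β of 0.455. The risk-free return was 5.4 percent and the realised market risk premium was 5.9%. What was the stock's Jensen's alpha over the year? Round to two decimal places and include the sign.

-4.63%

Realised HPR = (P1 + D1 − P0) / P0 = (79.54 + 4.39 − 81.13) / 81.13 = 2.80 / 81.13 = 3.4513%
CAPM required = R_f + β·MRP = 5.4% + 0.455 × 5.9% = 8.0845%
α = realised − required = 3.4513% − 8.0845% = -4.63%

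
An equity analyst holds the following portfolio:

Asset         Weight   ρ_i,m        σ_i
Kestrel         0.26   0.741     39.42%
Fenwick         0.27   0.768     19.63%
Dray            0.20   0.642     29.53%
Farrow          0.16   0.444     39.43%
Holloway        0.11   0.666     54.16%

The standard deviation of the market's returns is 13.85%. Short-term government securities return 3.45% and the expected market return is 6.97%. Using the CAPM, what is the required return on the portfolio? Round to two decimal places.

β_Kestrel = 0.741 × 39.42% / 13.85% = 2.1090
β_Fenwick = 0.768 × 19.63% / 13.85% = 1.0885
β_Dray = 0.642 × 29.53% / 13.85% = 1.3688
β_Farrow = 0.444 × 39.43% / 13.85% = 1.2640
β_Holloway = 0.666 × 54.16% / 13.85% = 2.6044
β_P = Σ w_i β_i = 0.26×2.1090 + 0.27×1.0885 + 0.20×1.3688 + 0.16×1.2640 + 0.11×2.6044 = 1.6047
MRP = 6.97% − 3.45% = 3.52%
E(R_P) = R_f + β_P × MRP = 3.45% + 1.6047 × 3.52% = 9.10%

9.10%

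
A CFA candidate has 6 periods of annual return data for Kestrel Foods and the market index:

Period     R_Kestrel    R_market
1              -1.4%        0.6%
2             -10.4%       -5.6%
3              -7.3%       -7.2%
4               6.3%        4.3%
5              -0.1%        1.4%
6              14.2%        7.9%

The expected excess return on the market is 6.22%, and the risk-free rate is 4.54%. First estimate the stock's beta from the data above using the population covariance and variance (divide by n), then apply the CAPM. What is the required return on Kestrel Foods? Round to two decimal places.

Mean R_i = (-1.4 − 10.4 − 7.3 + 6.3 − 0.1 + 14.2) / 6 = 0.2167%
Mean R_m = (0.6 − 5.6 − 7.2 + 4.3 + 1.4 + 7.9) / 6 = 0.2333%
Σ(R_i − R̄_i)(R_m − R̄_m) = 248.7867  ⇒  Cov = 248.7867 / 6 = 41.4645
Σ(R_m − R̄_m)² = 166.0933  ⇒  Var(R_m) = 166.0933 / 6 = 27.6822
β = Cov / Var(R_m) = 41.4645 / 27.6822 = 1.4979
E(R) = R_f + β × MRP = 4.54% + 1.4979 × 6.22% = 13.86%

13.86%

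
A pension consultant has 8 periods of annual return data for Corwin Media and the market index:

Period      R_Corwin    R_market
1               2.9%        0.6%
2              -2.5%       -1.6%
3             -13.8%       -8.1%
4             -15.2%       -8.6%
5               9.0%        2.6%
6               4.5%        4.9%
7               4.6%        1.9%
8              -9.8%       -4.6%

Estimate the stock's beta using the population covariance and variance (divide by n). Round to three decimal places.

1.776

Mean R_i = (2.9 − 2.5 − 13.8 − 15.2 + 9.0 + 4.5 + 4.6 − 9.8) / 8 = -2.5375%
Mean R_m = (0.6 − 1.6 − 8.1 − 8.6 + 2.6 + 4.9 + 1.9 − 4.6) / 8 = -1.6125%
Σ(R_i − R̄_i)(R_m − R̄_m) = 314.7763  ⇒  Cov = 314.7763 / 8 = 39.3470
Σ(R_m − R̄_m)² = 177.2288  ⇒  Var(R_m) = 177.2288 / 8 = 22.1536
β = Cov / Var(R_m) = 39.3470 / 22.1536 = 1.7761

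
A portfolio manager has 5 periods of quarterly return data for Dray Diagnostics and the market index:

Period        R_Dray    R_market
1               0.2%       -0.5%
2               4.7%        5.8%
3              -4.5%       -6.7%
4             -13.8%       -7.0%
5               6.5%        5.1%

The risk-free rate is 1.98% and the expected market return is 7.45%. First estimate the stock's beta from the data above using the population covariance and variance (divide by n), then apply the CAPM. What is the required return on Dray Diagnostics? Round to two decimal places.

8.56%

Mean R_i = (0.2 + 4.7 − 4.5 − 13.8 + 6.5) / 5 = -1.3800%
Mean R_m = (-0.5 + 5.8 − 6.7 − 7.0 + 5.1) / 5 = -0.6600%
Σ(R_i − R̄_i)(R_m − R̄_m) = 182.5060  ⇒  Cov = 182.5060 / 5 = 36.5012
Σ(R_m − R̄_m)² = 151.6120  ⇒  Var(R_m) = 151.6120 / 5 = 30.3224
β = Cov / Var(R_m) = 36.5012 / 30.3224 = 1.2038
MRP = 7.45% − 1.98% = 5.47%
E(R) = R_f + β × MRP = 1.98% + 1.2038 × 5.47% = 8.56%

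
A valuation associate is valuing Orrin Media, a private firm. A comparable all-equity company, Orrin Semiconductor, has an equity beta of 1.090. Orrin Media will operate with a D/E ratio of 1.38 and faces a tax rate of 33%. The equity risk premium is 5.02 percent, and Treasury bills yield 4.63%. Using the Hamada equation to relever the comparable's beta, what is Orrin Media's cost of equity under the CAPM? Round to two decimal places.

β_L = β_U × [1 + (1 − t)(D/E)] = 1.090 × [1 + (1 − 0.33) × 1.38]
    = 1.090 × [1 + 0.67 × 1.38] = 1.090 × 1.9246 = 2.0978
E(R) = R_f + β_L × MRP = 4.63% + 2.0978 × 5.02% = 15.16%

15.16%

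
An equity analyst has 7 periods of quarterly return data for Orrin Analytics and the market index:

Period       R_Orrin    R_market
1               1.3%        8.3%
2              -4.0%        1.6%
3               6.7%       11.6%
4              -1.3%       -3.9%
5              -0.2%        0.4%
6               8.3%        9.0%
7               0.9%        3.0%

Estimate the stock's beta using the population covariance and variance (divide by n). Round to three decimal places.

Mean R_i = (1.3 − 4.0 + 6.7 − 1.3 − 0.2 + 8.3 + 0.9) / 7 = 1.6714%
Mean R_m = (8.3 + 1.6 + 11.6 − 3.9 + 0.4 + 9.0 + 3.0) / 7 = 4.2857%
Σ(R_i − R̄_i)(R_m − R̄_m) = 114.3571  ⇒  Cov = 114.3571 / 7 = 16.3367
Σ(R_m − R̄_m)² = 182.8086  ⇒  Var(R_m) = 182.8086 / 7 = 26.1155
β = Cov / Var(R_m) = 16.3367 / 26.1155 = 0.6256

0.626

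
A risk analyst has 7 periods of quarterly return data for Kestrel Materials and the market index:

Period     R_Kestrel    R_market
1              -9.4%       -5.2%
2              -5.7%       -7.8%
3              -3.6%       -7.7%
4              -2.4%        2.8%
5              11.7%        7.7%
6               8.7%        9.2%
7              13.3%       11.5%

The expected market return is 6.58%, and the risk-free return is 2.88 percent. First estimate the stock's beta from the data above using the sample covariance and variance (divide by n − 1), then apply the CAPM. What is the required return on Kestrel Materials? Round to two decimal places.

Mean R_i = (-9.4 − 5.7 − 3.6 − 2.4 + 11.7 + 8.7 + 13.3) / 7 = 1.8000%
Mean R_m = (-5.2 − 7.8 − 7.7 + 2.8 + 7.7 + 9.2 + 11.5) / 7 = 1.5000%
Σ(R_i − R̄_i)(R_m − R̄_m) = 418.5200  ⇒  Cov = 418.5200 / 6 = 69.7533
Σ(R_m − R̄_m)² = 415.4400  ⇒  Var(R_m) = 415.4400 / 6 = 69.2400
β = Cov / Var(R_m) = 69.7533 / 69.2400 = 1.0074
MRP = 6.58% − 2.88% = 3.70%
E(R) = R_f + β × MRP = 2.88% + 1.0074 × 3.70% = 6.61%

6.61%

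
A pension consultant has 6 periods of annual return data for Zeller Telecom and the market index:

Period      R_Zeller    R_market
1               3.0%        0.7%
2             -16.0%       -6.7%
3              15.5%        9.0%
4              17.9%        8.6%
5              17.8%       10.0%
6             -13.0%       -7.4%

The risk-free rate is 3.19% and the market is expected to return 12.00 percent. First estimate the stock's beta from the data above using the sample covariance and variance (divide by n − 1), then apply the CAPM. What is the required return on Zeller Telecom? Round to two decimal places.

20.11%

Mean R_i = (3.0 − 16.0 + 15.5 + 17.9 + 17.8 − 13.0) / 6 = 4.2000%
Mean R_m = (0.7 − 6.7 + 9.0 + 8.6 + 10.0 − 7.4) / 6 = 2.3667%
Σ(R_i − R̄_i)(R_m − R̄_m) = 617.3000  ⇒  Cov = 617.3000 / 5 = 123.4600
Σ(R_m − R̄_m)² = 321.4933  ⇒  Var(R_m) = 321.4933 / 5 = 64.2987
β = Cov / Var(R_m) = 123.4600 / 64.2987 = 1.9201
MRP = 12.00% − 3.19% = 8.81%
E(R) = R_f + β × MRP = 3.19% + 1.9201 × 8.81% = 20.11%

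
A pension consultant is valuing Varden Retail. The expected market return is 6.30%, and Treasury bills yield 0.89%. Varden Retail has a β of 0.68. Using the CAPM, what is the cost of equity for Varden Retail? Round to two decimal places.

Market risk premium = E(R_m) − R_f = 6.30% − 0.89% = 5.41%
E(R) = R_f + β × MRP = 0.89% + 0.68 × 5.41% = 4.57%

4.57%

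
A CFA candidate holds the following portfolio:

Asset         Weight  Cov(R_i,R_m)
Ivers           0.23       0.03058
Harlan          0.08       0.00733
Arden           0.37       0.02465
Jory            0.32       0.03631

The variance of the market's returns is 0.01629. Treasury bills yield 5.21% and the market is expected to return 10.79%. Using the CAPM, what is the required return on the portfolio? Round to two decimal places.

14.92%

β_Ivers = 0.03058 / 0.01629 = 1.8772
β_Harlan = 0.00733 / 0.01629 = 0.4500
β_Arden = 0.02465 / 0.01629 = 1.5132
β_Jory = 0.03631 / 0.01629 = 2.2290
β_P = Σ w_i β_i = 0.23×1.8772 + 0.08×0.4500 + 0.37×1.5132 + 0.32×2.2290 = 1.7409
MRP = 10.79% − 5.21% = 5.58%
E(R_P) = R_f + β_P × MRP = 5.21% + 1.7409 × 5.58% = 14.92%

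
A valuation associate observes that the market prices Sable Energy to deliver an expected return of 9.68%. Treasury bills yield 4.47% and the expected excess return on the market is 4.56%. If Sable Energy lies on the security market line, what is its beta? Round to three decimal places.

β = (E(R) − R_f) / MRP = (9.68% − 4.47%) / 4.56% = 5.21% / 4.56% = 1.143

1.143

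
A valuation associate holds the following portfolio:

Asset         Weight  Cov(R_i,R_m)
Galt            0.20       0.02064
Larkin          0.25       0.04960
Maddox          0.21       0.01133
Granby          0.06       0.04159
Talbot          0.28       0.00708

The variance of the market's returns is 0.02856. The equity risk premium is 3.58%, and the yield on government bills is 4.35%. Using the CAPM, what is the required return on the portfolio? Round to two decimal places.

β_Galt = 0.02064 / 0.02856 = 0.7227
β_Larkin = 0.04960 / 0.02856 = 1.7367
β_Maddox = 0.01133 / 0.02856 = 0.3967
β_Granby = 0.04159 / 0.02856 = 1.4562
β_Talbot = 0.00708 / 0.02856 = 0.2479
β_P = Σ w_i β_i = 0.20×0.7227 + 0.25×1.7367 + 0.21×0.3967 + 0.06×1.4562 + 0.28×0.2479 = 0.8188
E(R_P) = R_f + β_P × MRP = 4.35% + 0.8188 × 3.58% = 7.28%

7.28%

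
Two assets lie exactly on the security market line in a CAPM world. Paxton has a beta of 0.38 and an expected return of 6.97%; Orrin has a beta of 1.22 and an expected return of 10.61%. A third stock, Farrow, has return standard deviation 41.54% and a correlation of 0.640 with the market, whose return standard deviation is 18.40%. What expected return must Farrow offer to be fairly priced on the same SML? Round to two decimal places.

MRP = (10.61% − 6.97%) / (1.22 − 0.38) = 4.3333%
R_f = 6.97% − 0.38 × 4.3333% = 5.3233%
β_Farrow = ρ·σ_i/σ_m = 0.640 × 41.54 / 18.40 = 1.4449
E(R_Farrow) = R_f + β × MRP = 5.3233% + 1.4449 × 4.3333% = 11.58%

11.58%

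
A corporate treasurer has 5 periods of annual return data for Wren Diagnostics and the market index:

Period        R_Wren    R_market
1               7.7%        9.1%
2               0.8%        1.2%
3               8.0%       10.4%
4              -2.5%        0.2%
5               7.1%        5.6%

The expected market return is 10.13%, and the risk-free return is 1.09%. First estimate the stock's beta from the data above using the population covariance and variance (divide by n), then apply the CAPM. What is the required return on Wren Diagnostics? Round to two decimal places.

Mean R_i = (7.7 + 0.8 + 8.0 − 2.5 + 7.1) / 5 = 4.2200%
Mean R_m = (9.1 + 1.2 + 10.4 + 0.2 + 5.6) / 5 = 5.3000%
Σ(R_i − R̄_i)(R_m − R̄_m) = 81.6600  ⇒  Cov = 81.6600 / 5 = 16.3320
Σ(R_m − R̄_m)² = 83.3600  ⇒  Var(R_m) = 83.3600 / 5 = 16.6720
β = Cov / Var(R_m) = 16.3320 / 16.6720 = 0.9796
MRP = 10.13% − 1.09% = 9.04%
E(R) = R_f + β × MRP = 1.09% + 0.9796 × 9.04% = 9.95%

9.95%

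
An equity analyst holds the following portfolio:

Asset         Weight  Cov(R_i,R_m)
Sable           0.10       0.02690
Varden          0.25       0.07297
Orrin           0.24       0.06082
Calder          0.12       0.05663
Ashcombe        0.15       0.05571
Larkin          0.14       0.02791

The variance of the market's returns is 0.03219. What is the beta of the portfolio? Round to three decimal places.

1.696

β_Sable = 0.02690 / 0.03219 = 0.8357
β_Varden = 0.07297 / 0.03219 = 2.2669
β_Orrin = 0.06082 / 0.03219 = 1.8894
β_Calder = 0.05663 / 0.03219 = 1.7592
β_Ashcombe = 0.05571 / 0.03219 = 1.7307
β_Larkin = 0.02791 / 0.03219 = 0.8670
β_P = Σ w_i β_i = 0.10×0.8357 + 0.25×2.2669 + 0.24×1.8894 + 0.12×1.7592 + 0.15×1.7307 + 0.14×0.8670 = 1.6958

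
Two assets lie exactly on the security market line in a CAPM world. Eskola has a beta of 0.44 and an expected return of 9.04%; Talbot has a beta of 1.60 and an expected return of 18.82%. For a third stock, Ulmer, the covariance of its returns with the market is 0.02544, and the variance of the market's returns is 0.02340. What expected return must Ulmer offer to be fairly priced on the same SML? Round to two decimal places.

14.50%

MRP = (18.82% − 9.04%) / (1.60 − 0.44) = 8.4310%
R_f = 9.04% − 0.44 × 8.4310% = 5.3304%
β_Ulmer = Cov / Var(R_m) = 0.02544 / 0.02340 = 1.0872
E(R_Ulmer) = R_f + β × MRP = 5.3304% + 1.0872 × 8.4310% = 14.50%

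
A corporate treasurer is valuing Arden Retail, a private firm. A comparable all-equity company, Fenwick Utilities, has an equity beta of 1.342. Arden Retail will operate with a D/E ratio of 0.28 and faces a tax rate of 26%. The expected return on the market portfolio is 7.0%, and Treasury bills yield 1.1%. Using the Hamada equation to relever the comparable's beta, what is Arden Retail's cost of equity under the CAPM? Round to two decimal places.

β_L = β_U × [1 + (1 − t)(D/E)] = 1.342 × [1 + (1 − 0.26) × 0.28]
    = 1.342 × [1 + 0.74 × 0.28] = 1.342 × 1.2072 = 1.6201
MRP = 7.0% − 1.1% = 5.90%
E(R) = R_f + β_L × MRP = 1.1% + 1.6201 × 5.9% = 10.66%

10.66%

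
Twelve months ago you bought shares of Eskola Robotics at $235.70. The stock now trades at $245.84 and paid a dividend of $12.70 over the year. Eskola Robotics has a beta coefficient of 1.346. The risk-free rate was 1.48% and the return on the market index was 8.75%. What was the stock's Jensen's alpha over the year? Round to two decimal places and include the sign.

Realised HPR = (P1 + D1 − P0) / P0 = (245.84 + 12.70 − 235.70) / 235.70 = 22.84 / 235.70 = 9.6903%
MRP = 8.75% − 1.48% = 7.27%
CAPM required = R_f + β·MRP = 1.48% + 1.346 × 7.27% = 11.26542%
α = realised − required = 9.6903% − 11.26542% = -1.58%

-1.58%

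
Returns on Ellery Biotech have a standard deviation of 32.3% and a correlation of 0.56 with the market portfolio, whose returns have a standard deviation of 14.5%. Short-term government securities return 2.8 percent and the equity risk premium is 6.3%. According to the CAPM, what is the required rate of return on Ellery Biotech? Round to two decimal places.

β = ρ × σ_i / σ_m = 0.56 × 32.3% / 14.5% = 1.2474
E(R) = 2.8% + 1.2474 × 6.3% = 10.66%

10.66%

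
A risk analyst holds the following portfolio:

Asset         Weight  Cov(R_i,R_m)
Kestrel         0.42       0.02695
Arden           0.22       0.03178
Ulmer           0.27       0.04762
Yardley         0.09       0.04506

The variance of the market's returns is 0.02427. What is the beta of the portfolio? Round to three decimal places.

1.451

β_Kestrel = 0.02695 / 0.02427 = 1.1104
β_Arden = 0.03178 / 0.02427 = 1.3094
β_Ulmer = 0.04762 / 0.02427 = 1.9621
β_Yardley = 0.04506 / 0.02427 = 1.8566
β_P = Σ w_i β_i = 0.42×1.1104 + 0.22×1.3094 + 0.27×1.9621 + 0.09×1.8566 = 1.4513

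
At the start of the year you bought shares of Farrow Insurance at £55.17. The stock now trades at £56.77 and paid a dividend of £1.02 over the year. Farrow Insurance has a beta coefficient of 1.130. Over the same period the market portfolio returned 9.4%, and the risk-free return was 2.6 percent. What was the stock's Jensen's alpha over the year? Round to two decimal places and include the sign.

-5.54%

Realised HPR = (P1 + D1 − P0) / P0 = (56.77 + 1.02 − 55.17) / 55.17 = 2.62 / 55.17 = 4.7490%
MRP = 9.4% − 2.6% = 6.80%
CAPM required = R_f + β·MRP = 2.6% + 1.130 × 6.8% = 10.2840%
α = realised − required = 4.7490% − 10.2840% = -5.54%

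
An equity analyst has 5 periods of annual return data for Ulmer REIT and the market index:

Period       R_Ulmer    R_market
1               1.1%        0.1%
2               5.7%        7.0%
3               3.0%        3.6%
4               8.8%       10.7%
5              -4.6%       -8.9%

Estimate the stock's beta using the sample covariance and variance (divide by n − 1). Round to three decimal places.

0.672

Mean R_i = (1.1 + 5.7 + 3.0 + 8.8 − 4.6) / 5 = 2.8000%
Mean R_m = (0.1 + 7.0 + 3.6 + 10.7 − 8.9) / 5 = 2.5000%
Σ(R_i − R̄_i)(R_m − R̄_m) = 150.9100  ⇒  Cov = 150.9100 / 4 = 37.7275
Σ(R_m − R̄_m)² = 224.4200  ⇒  Var(R_m) = 224.4200 / 4 = 56.1050
β = Cov / Var(R_m) = 37.7275 / 56.1050 = 0.6724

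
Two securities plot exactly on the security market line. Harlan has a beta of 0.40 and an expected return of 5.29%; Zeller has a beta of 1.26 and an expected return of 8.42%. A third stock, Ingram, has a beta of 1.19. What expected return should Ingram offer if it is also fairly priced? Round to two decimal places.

MRP (SML slope) = (8.42% − 5.29%) / (1.26 − 0.40) = 3.13% / 0.86 = 3.6395%
R_f (intercept) = 5.29% − 0.40 × 3.6395% = 3.8342%
E(R_Ingram) = R_f + β × MRP = 3.8342% + 1.19 × 3.6395% = 8.17%

8.17%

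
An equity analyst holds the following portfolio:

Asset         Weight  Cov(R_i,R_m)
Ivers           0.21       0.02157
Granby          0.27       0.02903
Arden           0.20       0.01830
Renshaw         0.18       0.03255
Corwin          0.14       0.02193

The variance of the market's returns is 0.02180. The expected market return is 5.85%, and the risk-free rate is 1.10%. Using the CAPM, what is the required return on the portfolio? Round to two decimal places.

6.54%

β_Ivers = 0.02157 / 0.02180 = 0.9894
β_Granby = 0.02903 / 0.02180 = 1.3317
β_Arden = 0.01830 / 0.02180 = 0.8394
β_Renshaw = 0.03255 / 0.02180 = 1.4931
β_Corwin = 0.02193 / 0.02180 = 1.0060
β_P = Σ w_i β_i = 0.21×0.9894 + 0.27×1.3317 + 0.20×0.8394 + 0.18×1.4931 + 0.14×1.0060 = 1.1448
MRP = 5.85% − 1.10% = 4.75%
E(R_P) = R_f + β_P × MRP = 1.10% + 1.1448 × 4.75% = 6.54%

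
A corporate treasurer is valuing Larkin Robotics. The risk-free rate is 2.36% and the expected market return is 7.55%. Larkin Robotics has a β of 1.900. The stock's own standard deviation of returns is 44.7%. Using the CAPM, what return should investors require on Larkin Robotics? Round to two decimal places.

12.22%

Market risk premium = E(R_m) − R_f = 7.55% − 2.36% = 5.19%
E(R) = R_f + β × MRP = 2.36% + 1.900 × 5.19% = 12.22%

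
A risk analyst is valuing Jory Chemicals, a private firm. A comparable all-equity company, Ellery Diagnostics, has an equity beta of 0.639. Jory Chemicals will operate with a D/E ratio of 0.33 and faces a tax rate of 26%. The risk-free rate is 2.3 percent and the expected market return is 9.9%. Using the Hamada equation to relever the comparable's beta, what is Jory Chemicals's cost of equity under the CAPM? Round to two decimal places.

β_L = β_U × [1 + (1 − t)(D/E)] = 0.639 × [1 + (1 − 0.26) × 0.33]
    = 0.639 × [1 + 0.74 × 0.33] = 0.639 × 1.2442 = 0.7950
MRP = 9.9% − 2.3% = 7.60%
E(R) = R_f + β_L × MRP = 2.3% + 0.7950 × 7.6% = 8.34%

8.34%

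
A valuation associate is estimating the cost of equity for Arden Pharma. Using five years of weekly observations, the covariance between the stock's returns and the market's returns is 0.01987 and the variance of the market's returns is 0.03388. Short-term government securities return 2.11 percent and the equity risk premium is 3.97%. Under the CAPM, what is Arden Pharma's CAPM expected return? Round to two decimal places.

4.44%

β = Cov(R_i, R_m) / Var(R_m) = 0.01987 / 0.03388 = 0.5865
E(R) = R_f + β × MRP = 2.11% + 0.5865 × 3.97% = 4.44%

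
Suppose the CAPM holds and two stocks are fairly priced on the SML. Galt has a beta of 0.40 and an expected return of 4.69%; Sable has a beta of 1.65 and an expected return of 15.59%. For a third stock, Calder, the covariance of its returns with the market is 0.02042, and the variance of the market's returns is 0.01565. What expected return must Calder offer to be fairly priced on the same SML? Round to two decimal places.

12.58%

MRP = (15.59% − 4.69%) / (1.65 − 0.40) = 8.7200%
R_f = 4.69% − 0.40 × 8.7200% = 1.2020%
β_Calder = Cov / Var(R_m) = 0.02042 / 0.01565 = 1.3048
E(R_Calder) = R_f + β × MRP = 1.2020% + 1.3048 × 8.7200% = 12.58%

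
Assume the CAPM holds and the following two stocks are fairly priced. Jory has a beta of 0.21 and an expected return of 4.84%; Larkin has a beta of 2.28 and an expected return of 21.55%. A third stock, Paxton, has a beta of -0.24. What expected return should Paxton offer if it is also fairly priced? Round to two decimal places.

MRP (SML slope) = (21.55% − 4.84%) / (2.28 − 0.21) = 16.71% / 2.07 = 8.0725%
R_f (intercept) = 4.84% − 0.21 × 8.0725% = 3.1448%
E(R_Paxton) = R_f + β × MRP = 3.1448% + -0.24 × 8.0725% = 1.21%

1.21%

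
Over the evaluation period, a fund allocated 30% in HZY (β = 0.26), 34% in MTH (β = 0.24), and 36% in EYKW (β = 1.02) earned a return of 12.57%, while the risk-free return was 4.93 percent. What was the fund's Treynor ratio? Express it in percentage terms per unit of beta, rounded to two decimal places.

14.50%

β_P = 0.30×0.26 + 0.34×0.24 + 0.36×1.02 = 0.5268
Treynor = (R_P − R_f) / β_P = (12.57% − 4.93%) / 0.5268 = 7.64% / 0.5268 = 14.50%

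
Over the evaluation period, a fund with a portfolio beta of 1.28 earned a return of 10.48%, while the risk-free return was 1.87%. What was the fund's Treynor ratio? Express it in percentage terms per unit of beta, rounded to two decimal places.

6.73%

Treynor = (R_P − R_f) / β_P = (10.48% − 1.87%) / 1.2800 = 8.61% / 1.2800 = 6.73%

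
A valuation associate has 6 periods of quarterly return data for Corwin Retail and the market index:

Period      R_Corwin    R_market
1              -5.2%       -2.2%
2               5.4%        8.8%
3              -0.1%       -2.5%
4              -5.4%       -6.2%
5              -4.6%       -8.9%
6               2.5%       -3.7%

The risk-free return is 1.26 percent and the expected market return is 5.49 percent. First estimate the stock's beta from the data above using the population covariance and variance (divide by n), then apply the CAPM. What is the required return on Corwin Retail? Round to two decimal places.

3.70%

Mean R_i = (-5.2 + 5.4 − 0.1 − 5.4 − 4.6 + 2.5) / 6 = -1.2333%
Mean R_m = (-2.2 + 8.8 − 2.5 − 6.2 − 8.9 − 3.7) / 6 = -2.4500%
Σ(R_i − R̄_i)(R_m − R̄_m) = 106.2500  ⇒  Cov = 106.2500 / 6 = 17.7083
Σ(R_m − R̄_m)² = 183.8550  ⇒  Var(R_m) = 183.8550 / 6 = 30.6425
β = Cov / Var(R_m) = 17.7083 / 30.6425 = 0.5779
MRP = 5.49% − 1.26% = 4.23%
E(R) = R_f + β × MRP = 1.26% + 0.5779 × 4.23% = 3.70%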